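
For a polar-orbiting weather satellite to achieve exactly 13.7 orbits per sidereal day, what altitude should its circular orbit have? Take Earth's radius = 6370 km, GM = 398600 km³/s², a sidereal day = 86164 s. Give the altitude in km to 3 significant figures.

Required period T = 86164 / 13.7 = 6289.3 s.
From T = 2π√(a³/μ): a = (μ T²/4π²)^(1/3) = (398600 × 6289.3² / 4π²)^(1/3) = 7364 km.
Altitude h = a − R = 7364 − 6370 = 994 km.

994 km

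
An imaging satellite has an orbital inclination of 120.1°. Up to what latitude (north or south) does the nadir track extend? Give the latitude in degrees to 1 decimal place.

59.9°

Retrograde orbit: the ground track reaches ±(180° − i) = ±(180 − 120.1) = ±59.9°.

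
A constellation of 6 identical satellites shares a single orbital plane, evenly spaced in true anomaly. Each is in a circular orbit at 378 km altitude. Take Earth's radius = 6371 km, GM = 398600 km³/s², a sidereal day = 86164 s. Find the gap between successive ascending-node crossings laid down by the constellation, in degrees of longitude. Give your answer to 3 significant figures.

3.84°

Semi-major axis a = 6371 + 378 = 6749 km. Period T = 2π√(a³/μ) = 2π√(6749³/398600) = 5517.9 s = 91.96 min.
Single-satellite node shift = (5517.9/86164) × 360° = 23.05°.
With 6 satellites evenly phased, successive equator crossings are 23.05/6 = 3.842° apart.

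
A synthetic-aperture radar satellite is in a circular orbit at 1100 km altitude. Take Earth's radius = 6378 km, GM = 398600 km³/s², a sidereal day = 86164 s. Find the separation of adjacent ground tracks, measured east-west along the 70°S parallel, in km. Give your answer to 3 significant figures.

1020 km

Semi-major axis a = 6378 + 1100 = 7478 km. Period T = 2π√(a³/μ) = 2π√(7478³/398600) = 6435.6 s = 107.26 min.
Node shift per orbit = (6435.6/86164) × 360° = 26.89°.
Equatorial spacing = 26.89 × 111.3 km/° = 2993 km.
At 70° latitude, spacing = 2993 × cos(70°) = 1024 km.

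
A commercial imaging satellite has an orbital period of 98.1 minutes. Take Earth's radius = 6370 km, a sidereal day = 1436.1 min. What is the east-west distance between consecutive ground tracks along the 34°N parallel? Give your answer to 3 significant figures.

T = 98.1 min = 5886.0 s.
Node shift per orbit = (5886.0/86166) × 360° = 24.59°.
Equatorial spacing = 24.59 × 111.2 km/° = 2734 km.
At 34° latitude, spacing = 2734 × cos(34°) = 2267 km.

2270 km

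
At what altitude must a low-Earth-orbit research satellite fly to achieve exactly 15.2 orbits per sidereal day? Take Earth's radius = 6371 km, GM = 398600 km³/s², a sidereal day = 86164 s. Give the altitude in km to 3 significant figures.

Required period T = 86164 / 15.2 = 5668.7 s.
From T = 2π√(a³/μ): a = (μ T²/4π²)^(1/3) = (398600 × 5668.7² / 4π²)^(1/3) = 6871 km.
Altitude h = a − R = 6871 − 6371 = 500 km.

500 km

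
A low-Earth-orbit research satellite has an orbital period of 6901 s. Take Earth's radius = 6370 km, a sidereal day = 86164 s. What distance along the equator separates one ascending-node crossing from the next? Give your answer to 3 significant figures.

During one orbit Earth rotates (6901.0 / 86164) × 360° = 28.83°.
At the equator that is 28.83° × (2π·6370/360) km/° = 28.83 × 111.2 = 3206 km.

3210 km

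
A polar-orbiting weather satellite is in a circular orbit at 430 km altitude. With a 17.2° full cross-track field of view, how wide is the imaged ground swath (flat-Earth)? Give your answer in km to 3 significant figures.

130 km

Half-angle = 17.2°/2 = 8.6°.
Swath width ≈ 2h·tan(θ/2) = 2 × 430 × tan(8.6°) = 130.1 km.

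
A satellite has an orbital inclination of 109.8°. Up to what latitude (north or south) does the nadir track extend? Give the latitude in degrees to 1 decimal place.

70.2°

Retrograde orbit: the ground track reaches ±(180° − i) = ±(180 − 109.8) = ±70.2°.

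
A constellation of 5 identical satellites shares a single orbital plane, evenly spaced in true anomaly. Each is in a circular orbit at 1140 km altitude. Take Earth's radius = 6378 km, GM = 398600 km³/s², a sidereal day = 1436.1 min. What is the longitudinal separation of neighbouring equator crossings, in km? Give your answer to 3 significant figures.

Semi-major axis a = 6378 + 1140 = 7518 km. Period T = 2π√(a³/μ) = 2π√(7518³/398600) = 6487.3 s = 108.12 min.
Single-satellite node shift = (6487.3/86166) × 360° = 27.10°.
With 5 satellites evenly phased, successive equator crossings are 27.10/5 = 5.421° apart.
That is 5.421 × 111.3 = 603 km at the equator.

603 km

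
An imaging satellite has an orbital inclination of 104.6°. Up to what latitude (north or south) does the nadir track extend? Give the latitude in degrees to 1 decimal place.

75.4°

Retrograde orbit: the ground track reaches ±(180° − i) = ±(180 − 104.6) = ±75.4°.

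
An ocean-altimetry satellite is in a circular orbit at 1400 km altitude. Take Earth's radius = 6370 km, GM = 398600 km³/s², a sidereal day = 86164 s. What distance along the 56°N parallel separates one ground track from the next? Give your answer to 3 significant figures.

Semi-major axis a = 6370 + 1400 = 7770 km. Period T = 2π√(a³/μ) = 2π√(7770³/398600) = 6816.2 s = 113.60 min.
Node shift per orbit = (6816.2/86164) × 360° = 28.48°.
Equatorial spacing = 28.48 × 111.2 km/° = 3166 km.
At 56° latitude, spacing = 3166 × cos(56°) = 1771 km.

1770 km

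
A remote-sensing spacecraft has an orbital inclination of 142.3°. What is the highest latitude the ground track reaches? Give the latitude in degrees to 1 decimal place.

Retrograde orbit: the ground track reaches ±(180° − i) = ±(180 − 142.3) = ±37.7°.

37.7°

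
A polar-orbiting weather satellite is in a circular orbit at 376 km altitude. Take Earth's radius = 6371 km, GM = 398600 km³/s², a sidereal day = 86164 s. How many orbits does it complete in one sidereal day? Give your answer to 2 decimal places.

15.62

Semi-major axis a = 6371 + 376 = 6747 km. Period T = 2π√(a³/μ) = 2π√(6747³/398600) = 5515.4 s = 91.92 min.
Orbits per sidereal day = 86164 / 5515.4 = 15.622.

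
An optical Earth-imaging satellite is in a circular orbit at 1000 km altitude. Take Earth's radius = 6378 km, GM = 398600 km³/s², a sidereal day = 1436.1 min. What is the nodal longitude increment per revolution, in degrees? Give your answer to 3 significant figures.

Semi-major axis a = 6378 + 1000 = 7378 km. Period T = 2π√(a³/μ) = 2π√(7378³/398600) = 6306.9 s = 105.12 min.
During one orbit Earth rotates (6306.9 / 86166) × 360° = 26.35°.

26.4°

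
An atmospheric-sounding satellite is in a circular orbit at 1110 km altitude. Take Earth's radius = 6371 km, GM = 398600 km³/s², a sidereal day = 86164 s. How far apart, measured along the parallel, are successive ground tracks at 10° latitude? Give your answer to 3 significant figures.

2950 km

Semi-major axis a = 6371 + 1110 = 7481 km. Period T = 2π√(a³/μ) = 2π√(7481³/398600) = 6439.5 s = 107.32 min.
Node shift per orbit = (6439.5/86164) × 360° = 26.90°.
Equatorial spacing = 26.90 × 111.2 km/° = 2992 km.
At 10° latitude, spacing = 2992 × cos(10°) = 2946 km.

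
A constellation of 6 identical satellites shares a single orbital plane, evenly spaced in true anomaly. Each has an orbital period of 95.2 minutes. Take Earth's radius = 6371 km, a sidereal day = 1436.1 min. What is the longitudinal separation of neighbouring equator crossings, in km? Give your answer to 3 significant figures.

T = 95.2 min = 5712.0 s.
Single-satellite node shift = (5712.0/86166) × 360° = 23.86°.
With 6 satellites evenly phased, successive equator crossings are 23.86/6 = 3.977° apart.
That is 3.977 × 111.2 = 442 km at the equator.

442 km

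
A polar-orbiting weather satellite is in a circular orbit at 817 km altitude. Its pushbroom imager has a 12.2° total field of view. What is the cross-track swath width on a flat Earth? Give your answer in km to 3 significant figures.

175 km

Half-angle = 12.2°/2 = 6.1°.
Swath width ≈ 2h·tan(θ/2) = 2 × 817 × tan(6.1°) = 174.6 km.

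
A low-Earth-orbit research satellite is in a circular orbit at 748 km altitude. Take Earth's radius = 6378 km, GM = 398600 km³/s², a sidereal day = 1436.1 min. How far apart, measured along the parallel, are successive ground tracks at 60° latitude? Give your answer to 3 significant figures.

Semi-major axis a = 6378 + 748 = 7126 km. Period T = 2π√(a³/μ) = 2π√(7126³/398600) = 5986.6 s = 99.78 min.
Node shift per orbit = (5986.6/86166) × 360° = 25.01°.
Equatorial spacing = 25.01 × 111.3 km/° = 2784 km.
At 60° latitude, spacing = 2784 × cos(60°) = 1392 km.

1390 km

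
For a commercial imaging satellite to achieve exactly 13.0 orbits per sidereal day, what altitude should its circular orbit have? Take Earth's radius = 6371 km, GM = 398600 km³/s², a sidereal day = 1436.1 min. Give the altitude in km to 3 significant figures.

1260 km

Required period T = 86166 / 13.0 = 6628.2 s.
From T = 2π√(a³/μ): a = (μ T²/4π²)^(1/3) = (398600 × 6628.2² / 4π²)^(1/3) = 7626 km.
Altitude h = a − R = 7626 − 6371 = 1255 km.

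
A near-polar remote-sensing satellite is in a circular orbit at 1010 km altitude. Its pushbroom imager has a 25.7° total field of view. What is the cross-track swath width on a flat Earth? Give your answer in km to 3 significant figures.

461 km

Half-angle = 25.7°/2 = 12.85°.
Swath width ≈ 2h·tan(θ/2) = 2 × 1010 × tan(12.85°) = 460.8 km.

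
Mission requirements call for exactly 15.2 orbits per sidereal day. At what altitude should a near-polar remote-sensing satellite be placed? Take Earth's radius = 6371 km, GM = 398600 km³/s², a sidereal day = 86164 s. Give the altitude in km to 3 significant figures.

Required period T = 86164 / 15.2 = 5668.7 s.
From T = 2π√(a³/μ): a = (μ T²/4π²)^(1/3) = (398600 × 5668.7² / 4π²)^(1/3) = 6871 km.
Altitude h = a − R = 6871 − 6371 = 500 km.

500 km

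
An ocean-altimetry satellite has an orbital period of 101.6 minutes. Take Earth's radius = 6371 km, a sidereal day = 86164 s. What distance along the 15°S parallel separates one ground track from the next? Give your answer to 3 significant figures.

T = 101.6 min = 6096.0 s.
Node shift per orbit = (6096.0/86164) × 360° = 25.47°.
Equatorial spacing = 25.47 × 111.2 km/° = 2832 km.
At 15° latitude, spacing = 2832 × cos(15°) = 2736 km.

2740 km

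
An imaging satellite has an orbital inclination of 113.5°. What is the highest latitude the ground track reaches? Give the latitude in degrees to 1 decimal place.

66.5°

Retrograde orbit: the ground track reaches ±(180° − i) = ±(180 − 113.5) = ±66.5°.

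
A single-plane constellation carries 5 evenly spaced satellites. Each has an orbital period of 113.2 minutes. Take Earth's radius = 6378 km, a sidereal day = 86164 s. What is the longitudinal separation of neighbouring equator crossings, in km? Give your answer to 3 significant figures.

T = 113.2 min = 6792.0 s.
Single-satellite node shift = (6792.0/86164) × 360° = 28.38°.
With 5 satellites evenly phased, successive equator crossings are 28.38/5 = 5.676° apart.
That is 5.676 × 111.3 = 632 km at the equator.

632 km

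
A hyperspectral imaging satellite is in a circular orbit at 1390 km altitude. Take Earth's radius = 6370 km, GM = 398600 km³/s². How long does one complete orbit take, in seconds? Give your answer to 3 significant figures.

Semi-major axis a = 6370 + 1390 = 7760 km. Period T = 2π√(a³/μ) = 2π√(7760³/398600) = 6803.1 s = 113.38 min.

6800 seconds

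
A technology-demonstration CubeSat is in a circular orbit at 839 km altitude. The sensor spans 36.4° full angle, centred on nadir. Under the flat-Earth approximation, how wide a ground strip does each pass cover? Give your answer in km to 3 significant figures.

552 km

Half-angle = 36.4°/2 = 18.2°.
Swath width ≈ 2h·tan(θ/2) = 2 × 839 × tan(18.2°) = 551.7 km.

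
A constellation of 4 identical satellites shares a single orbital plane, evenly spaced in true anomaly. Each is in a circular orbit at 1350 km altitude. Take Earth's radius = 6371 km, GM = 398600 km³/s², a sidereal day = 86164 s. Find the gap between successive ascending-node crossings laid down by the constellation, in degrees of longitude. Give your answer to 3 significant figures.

Semi-major axis a = 6371 + 1350 = 7721 km. Period T = 2π√(a³/μ) = 2π√(7721³/398600) = 6751.8 s = 112.53 min.
Single-satellite node shift = (6751.8/86164) × 360° = 28.21°.
With 4 satellites evenly phased, successive equator crossings are 28.21/4 = 7.052° apart.

7.05°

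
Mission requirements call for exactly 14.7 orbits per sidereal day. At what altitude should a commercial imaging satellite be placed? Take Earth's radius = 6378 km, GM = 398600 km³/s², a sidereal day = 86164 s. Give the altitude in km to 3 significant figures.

Required period T = 86164 / 14.7 = 5861.5 s.
From T = 2π√(a³/μ): a = (μ T²/4π²)^(1/3) = (398600 × 5861.5² / 4π²)^(1/3) = 7026 km.
Altitude h = a − R = 7026 − 6378 = 648 km.

648 km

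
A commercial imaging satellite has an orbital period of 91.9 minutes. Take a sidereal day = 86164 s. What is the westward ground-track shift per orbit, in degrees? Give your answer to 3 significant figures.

T = 91.9 min = 5514.0 s.
During one orbit Earth rotates (5514.0 / 86164) × 360° = 23.04°.

23.0°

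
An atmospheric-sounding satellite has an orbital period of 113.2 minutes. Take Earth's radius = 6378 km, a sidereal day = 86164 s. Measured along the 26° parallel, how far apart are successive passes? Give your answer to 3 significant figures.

2840 km

T = 113.2 min = 6792.0 s.
Node shift per orbit = (6792.0/86164) × 360° = 28.38°.
Equatorial spacing = 28.38 × 111.3 km/° = 3159 km.
At 26° latitude, spacing = 3159 × cos(26°) = 2839 km.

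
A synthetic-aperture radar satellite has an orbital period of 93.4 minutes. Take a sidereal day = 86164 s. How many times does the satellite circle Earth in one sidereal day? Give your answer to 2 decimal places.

15.38

T = 93.4 min = 5604.0 s.
Orbits per sidereal day = 86164 / 5604.0 = 15.375.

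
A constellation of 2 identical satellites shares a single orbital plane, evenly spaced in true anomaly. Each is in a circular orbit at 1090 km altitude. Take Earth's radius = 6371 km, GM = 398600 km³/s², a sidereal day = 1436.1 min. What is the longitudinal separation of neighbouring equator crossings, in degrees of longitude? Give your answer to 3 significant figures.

Semi-major axis a = 6371 + 1090 = 7461 km. Period T = 2π√(a³/μ) = 2π√(7461³/398600) = 6413.7 s = 106.89 min.
Single-satellite node shift = (6413.7/86166) × 360° = 26.80°.
With 2 satellites evenly phased, successive equator crossings are 26.80/2 = 13.398° apart.

13.4°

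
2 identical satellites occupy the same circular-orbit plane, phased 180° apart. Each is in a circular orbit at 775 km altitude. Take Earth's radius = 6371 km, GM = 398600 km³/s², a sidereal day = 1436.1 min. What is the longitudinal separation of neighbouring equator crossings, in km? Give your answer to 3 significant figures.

Semi-major axis a = 6371 + 775 = 7146 km. Period T = 2π√(a³/μ) = 2π√(7146³/398600) = 6011.8 s = 100.20 min.
Single-satellite node shift = (6011.8/86166) × 360° = 25.12°.
With 2 satellites evenly phased, successive equator crossings are 25.12/2 = 12.559° apart.
That is 12.559 × 111.2 = 1396 km at the equator.

1400 km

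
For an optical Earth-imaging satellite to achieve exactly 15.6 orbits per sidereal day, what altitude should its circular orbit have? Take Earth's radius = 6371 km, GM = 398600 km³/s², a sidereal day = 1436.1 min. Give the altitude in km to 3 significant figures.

Required period T = 86166 / 15.6 = 5523.5 s.
From T = 2π√(a³/μ): a = (μ T²/4π²)^(1/3) = (398600 × 5523.5² / 4π²)^(1/3) = 6754 km.
Altitude h = a − R = 6754 − 6371 = 383 km.

383 km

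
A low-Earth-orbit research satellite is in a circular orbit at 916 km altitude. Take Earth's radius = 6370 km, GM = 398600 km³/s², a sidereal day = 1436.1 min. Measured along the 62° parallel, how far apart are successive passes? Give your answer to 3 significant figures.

1350 km

Semi-major axis a = 6370 + 916 = 7286 km. Period T = 2π√(a³/μ) = 2π√(7286³/398600) = 6189.3 s = 103.16 min.
Node shift per orbit = (6189.3/86166) × 360° = 25.86°.
Equatorial spacing = 25.86 × 111.2 km/° = 2875 km.
At 62° latitude, spacing = 2875 × cos(62°) = 1350 km.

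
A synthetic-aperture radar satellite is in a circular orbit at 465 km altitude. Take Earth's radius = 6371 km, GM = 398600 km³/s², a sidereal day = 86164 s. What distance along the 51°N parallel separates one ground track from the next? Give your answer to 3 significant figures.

1640 km

Semi-major axis a = 6371 + 465 = 6836 km. Period T = 2π√(a³/μ) = 2π√(6836³/398600) = 5624.9 s = 93.75 min.
Node shift per orbit = (5624.9/86164) × 360° = 23.50°.
Equatorial spacing = 23.50 × 111.2 km/° = 2613 km.
At 51° latitude, spacing = 2613 × cos(51°) = 1645 km.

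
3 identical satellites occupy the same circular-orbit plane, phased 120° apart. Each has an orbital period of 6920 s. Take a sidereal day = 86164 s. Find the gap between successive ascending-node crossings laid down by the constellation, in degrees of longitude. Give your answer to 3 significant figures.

9.64°

Single-satellite node shift = (6920.0/86164) × 360° = 28.91°.
With 3 satellites evenly phased, successive equator crossings are 28.91/3 = 9.637° apart.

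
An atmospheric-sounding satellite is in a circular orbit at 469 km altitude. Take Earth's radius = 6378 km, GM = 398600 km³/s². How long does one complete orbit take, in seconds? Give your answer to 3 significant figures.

5640 seconds

Semi-major axis a = 6378 + 469 = 6847 km. Period T = 2π√(a³/μ) = 2π√(6847³/398600) = 5638.5 s = 93.97 min.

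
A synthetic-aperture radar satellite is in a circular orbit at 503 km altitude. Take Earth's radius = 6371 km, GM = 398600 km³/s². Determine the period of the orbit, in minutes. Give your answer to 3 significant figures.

Semi-major axis a = 6371 + 503 = 6874 km. Period T = 2π√(a³/μ) = 2π√(6874³/398600) = 5671.9 s = 94.53 min.

94.5 min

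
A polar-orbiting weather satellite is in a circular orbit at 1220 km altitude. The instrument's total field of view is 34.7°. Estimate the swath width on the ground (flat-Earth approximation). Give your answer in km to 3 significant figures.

762 km

Half-angle = 34.7°/2 = 17.35°.
Swath width ≈ 2h·tan(θ/2) = 2 × 1220 × tan(17.35°) = 762.3 km.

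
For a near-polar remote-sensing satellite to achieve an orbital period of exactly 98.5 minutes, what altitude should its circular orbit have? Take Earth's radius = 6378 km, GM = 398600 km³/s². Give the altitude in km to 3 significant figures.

T = 98.5 min = 5910.0 s.
From T = 2π√(a³/μ): a = (μ T²/4π²)^(1/3) = (398600 × 5910.0² / 4π²)^(1/3) = 7065 km.
Altitude h = a − R = 7065 − 6378 = 687 km.

687 km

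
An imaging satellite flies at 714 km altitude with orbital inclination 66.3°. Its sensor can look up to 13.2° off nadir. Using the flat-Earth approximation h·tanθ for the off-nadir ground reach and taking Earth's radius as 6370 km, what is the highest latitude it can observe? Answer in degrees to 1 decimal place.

67.8°

For a prograde orbit the ground track reaches latitude ±i = ±66.3°.
Sensor half-swath on the ground ≈ 714·tan(13.2°) = 167 km = 1.51° of latitude.
Maximum observable latitude ≈ 66.3 + 1.51 = 67.8°.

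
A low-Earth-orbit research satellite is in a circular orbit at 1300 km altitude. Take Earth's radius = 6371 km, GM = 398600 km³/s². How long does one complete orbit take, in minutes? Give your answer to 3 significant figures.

Semi-major axis a = 6371 + 1300 = 7671 km. Period T = 2π√(a³/μ) = 2π√(7671³/398600) = 6686.4 s = 111.44 min.

111 min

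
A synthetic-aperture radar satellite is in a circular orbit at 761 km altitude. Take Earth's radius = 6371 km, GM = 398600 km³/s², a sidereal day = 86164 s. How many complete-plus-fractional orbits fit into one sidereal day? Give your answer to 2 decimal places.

14.37

Semi-major axis a = 6371 + 761 = 7132 km. Period T = 2π√(a³/μ) = 2π√(7132³/398600) = 5994.2 s = 99.90 min.
Orbits per sidereal day = 86164 / 5994.2 = 14.375.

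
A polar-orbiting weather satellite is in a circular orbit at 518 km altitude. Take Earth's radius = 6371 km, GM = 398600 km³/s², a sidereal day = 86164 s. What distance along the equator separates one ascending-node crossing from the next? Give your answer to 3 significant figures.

2640 km

Semi-major axis a = 6371 + 518 = 6889 km. Period T = 2π√(a³/μ) = 2π√(6889³/398600) = 5690.4 s = 94.84 min.
During one orbit Earth rotates (5690.4 / 86164) × 360° = 23.78°.
At the equator that is 23.78° × (2π·6371/360) km/° = 23.78 × 111.2 = 2644 km.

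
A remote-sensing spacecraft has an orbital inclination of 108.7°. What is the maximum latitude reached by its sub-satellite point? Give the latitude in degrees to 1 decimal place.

71.3°

Retrograde orbit: the ground track reaches ±(180° − i) = ±(180 − 108.7) = ±71.3°.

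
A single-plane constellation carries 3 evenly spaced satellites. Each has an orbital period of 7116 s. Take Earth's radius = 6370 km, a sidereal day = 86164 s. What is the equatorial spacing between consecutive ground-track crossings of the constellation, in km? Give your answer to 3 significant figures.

1100 km

Single-satellite node shift = (7116.0/86164) × 360° = 29.73°.
With 3 satellites evenly phased, successive equator crossings are 29.73/3 = 9.910° apart.
That is 9.910 × 111.2 = 1102 km at the equator.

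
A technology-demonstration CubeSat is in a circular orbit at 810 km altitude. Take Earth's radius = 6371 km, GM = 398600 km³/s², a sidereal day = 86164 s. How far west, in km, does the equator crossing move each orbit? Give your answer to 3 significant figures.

Semi-major axis a = 6371 + 810 = 7181 km. Period T = 2π√(a³/μ) = 2π√(7181³/398600) = 6056.0 s = 100.93 min.
During one orbit Earth rotates (6056.0 / 86164) × 360° = 25.30°.
At the equator that is 25.30° × (2π·6371/360) km/° = 25.30 × 111.2 = 2814 km.

2810 km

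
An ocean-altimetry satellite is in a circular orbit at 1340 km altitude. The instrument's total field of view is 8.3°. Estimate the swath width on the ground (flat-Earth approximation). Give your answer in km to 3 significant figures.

Half-angle = 8.3°/2 = 4.15°.
Swath width ≈ 2h·tan(θ/2) = 2 × 1340 × tan(4.15°) = 194.5 km.

194 km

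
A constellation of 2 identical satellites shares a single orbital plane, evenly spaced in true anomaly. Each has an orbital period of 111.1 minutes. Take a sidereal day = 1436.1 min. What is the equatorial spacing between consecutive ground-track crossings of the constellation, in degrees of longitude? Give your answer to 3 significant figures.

T = 111.1 min = 6666.0 s.
Single-satellite node shift = (6666.0/86166) × 360° = 27.85°.
With 2 satellites evenly phased, successive equator crossings are 27.85/2 = 13.925° apart.

13.9°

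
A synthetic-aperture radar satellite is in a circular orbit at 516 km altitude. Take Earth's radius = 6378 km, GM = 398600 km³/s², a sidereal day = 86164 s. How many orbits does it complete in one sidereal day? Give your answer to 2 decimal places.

15.13

Semi-major axis a = 6378 + 516 = 6894 km. Period T = 2π√(a³/μ) = 2π√(6894³/398600) = 5696.6 s = 94.94 min.
Orbits per sidereal day = 86164 / 5696.6 = 15.125.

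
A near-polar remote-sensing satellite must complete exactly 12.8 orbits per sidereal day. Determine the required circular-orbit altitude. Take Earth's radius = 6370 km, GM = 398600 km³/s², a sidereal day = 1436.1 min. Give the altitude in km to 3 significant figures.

1340 km

Required period T = 86166 / 12.8 = 6731.7 s.
From T = 2π√(a³/μ): a = (μ T²/4π²)^(1/3) = (398600 × 6731.7² / 4π²)^(1/3) = 7706 km.
Altitude h = a − R = 7706 − 6370 = 1336 km.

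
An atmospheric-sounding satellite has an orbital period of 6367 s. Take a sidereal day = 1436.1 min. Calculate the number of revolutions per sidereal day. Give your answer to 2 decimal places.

13.53

Orbits per sidereal day = 86166 / 6367.0 = 13.533.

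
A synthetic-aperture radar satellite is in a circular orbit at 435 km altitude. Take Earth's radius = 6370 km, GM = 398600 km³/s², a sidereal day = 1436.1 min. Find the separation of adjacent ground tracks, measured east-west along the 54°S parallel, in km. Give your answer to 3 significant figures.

Semi-major axis a = 6370 + 435 = 6805 km. Period T = 2π√(a³/μ) = 2π√(6805³/398600) = 5586.7 s = 93.11 min.
Node shift per orbit = (5586.7/86166) × 360° = 23.34°.
Equatorial spacing = 23.34 × 111.2 km/° = 2595 km.
At 54° latitude, spacing = 2595 × cos(54°) = 1525 km.

1530 km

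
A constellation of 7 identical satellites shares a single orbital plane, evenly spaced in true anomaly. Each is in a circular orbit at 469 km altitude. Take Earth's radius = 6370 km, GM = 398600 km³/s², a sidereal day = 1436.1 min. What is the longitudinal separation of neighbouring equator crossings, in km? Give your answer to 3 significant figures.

Semi-major axis a = 6370 + 469 = 6839 km. Period T = 2π√(a³/μ) = 2π√(6839³/398600) = 5628.6 s = 93.81 min.
Single-satellite node shift = (5628.6/86166) × 360° = 23.52°.
With 7 satellites evenly phased, successive equator crossings are 23.52/7 = 3.359° apart.
That is 3.359 × 111.2 = 373 km at the equator.

373 km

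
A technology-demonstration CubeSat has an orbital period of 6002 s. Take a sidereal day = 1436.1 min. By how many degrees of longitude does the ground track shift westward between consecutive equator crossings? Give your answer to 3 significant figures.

During one orbit Earth rotates (6002.0 / 86166) × 360° = 25.08°.

25.1°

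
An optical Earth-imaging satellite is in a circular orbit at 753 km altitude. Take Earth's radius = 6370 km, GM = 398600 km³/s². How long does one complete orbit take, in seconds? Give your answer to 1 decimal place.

5982.8 seconds

Semi-major axis a = 6370 + 753 = 7123 km. Period T = 2π√(a³/μ) = 2π√(7123³/398600) = 5982.8 s = 99.71 min.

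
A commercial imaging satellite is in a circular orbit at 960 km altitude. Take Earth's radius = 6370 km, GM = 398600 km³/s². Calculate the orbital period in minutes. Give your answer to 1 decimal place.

104.1 min

Semi-major axis a = 6370 + 960 = 7330 km. Period T = 2π√(a³/μ) = 2π√(7330³/398600) = 6245.5 s = 104.09 min.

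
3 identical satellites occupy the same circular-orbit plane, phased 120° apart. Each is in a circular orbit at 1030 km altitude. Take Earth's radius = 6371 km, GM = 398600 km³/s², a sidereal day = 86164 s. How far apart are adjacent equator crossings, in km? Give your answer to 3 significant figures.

981 km

Semi-major axis a = 6371 + 1030 = 7401 km. Period T = 2π√(a³/μ) = 2π√(7401³/398600) = 6336.5 s = 105.61 min.
Single-satellite node shift = (6336.5/86164) × 360° = 26.47°.
With 3 satellites evenly phased, successive equator crossings are 26.47/3 = 8.825° apart.
That is 8.825 × 111.2 = 981 km at the equator.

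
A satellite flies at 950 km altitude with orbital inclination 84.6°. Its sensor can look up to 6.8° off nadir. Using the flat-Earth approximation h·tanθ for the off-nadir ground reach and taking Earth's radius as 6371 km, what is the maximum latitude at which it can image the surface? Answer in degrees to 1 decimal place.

For a prograde orbit the ground track reaches latitude ±i = ±84.6°.
Sensor half-swath on the ground ≈ 950·tan(6.8°) = 113 km = 1.02° of latitude.
Maximum observable latitude ≈ 84.6 + 1.02 = 85.6°.

85.6°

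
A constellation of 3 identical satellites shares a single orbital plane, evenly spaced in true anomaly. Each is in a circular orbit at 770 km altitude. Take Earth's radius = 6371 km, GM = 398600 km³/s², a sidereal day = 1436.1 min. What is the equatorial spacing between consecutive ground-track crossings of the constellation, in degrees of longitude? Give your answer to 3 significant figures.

8.36°

Semi-major axis a = 6371 + 770 = 7141 km. Period T = 2π√(a³/μ) = 2π√(7141³/398600) = 6005.5 s = 100.09 min.
Single-satellite node shift = (6005.5/86166) × 360° = 25.09°.
With 3 satellites evenly phased, successive equator crossings are 25.09/3 = 8.364° apart.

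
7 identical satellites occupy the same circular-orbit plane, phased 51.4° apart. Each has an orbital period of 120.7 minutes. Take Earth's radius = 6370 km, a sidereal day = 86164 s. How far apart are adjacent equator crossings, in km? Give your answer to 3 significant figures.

481 km

T = 120.7 min = 7242.0 s.
Single-satellite node shift = (7242.0/86164) × 360° = 30.26°.
With 7 satellites evenly phased, successive equator crossings are 30.26/7 = 4.323° apart.
That is 4.323 × 111.2 = 481 km at the equator.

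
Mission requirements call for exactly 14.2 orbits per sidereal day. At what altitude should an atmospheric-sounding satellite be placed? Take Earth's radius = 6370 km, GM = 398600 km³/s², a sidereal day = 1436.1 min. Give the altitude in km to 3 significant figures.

Required period T = 86166 / 14.2 = 6068.0 s.
From T = 2π√(a³/μ): a = (μ T²/4π²)^(1/3) = (398600 × 6068.0² / 4π²)^(1/3) = 7190 km.
Altitude h = a − R = 7190 − 6370 = 820 km.

820 km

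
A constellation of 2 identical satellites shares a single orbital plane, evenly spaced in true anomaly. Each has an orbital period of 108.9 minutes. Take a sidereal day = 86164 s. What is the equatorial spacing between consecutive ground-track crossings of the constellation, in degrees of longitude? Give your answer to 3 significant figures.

T = 108.9 min = 6534.0 s.
Single-satellite node shift = (6534.0/86164) × 360° = 27.30°.
With 2 satellites evenly phased, successive equator crossings are 27.30/2 = 13.650° apart.

13.6°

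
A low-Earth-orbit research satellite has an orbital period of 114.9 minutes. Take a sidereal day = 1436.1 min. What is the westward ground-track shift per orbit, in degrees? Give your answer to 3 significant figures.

28.8°

T = 114.9 min = 6894.0 s.
During one orbit Earth rotates (6894.0 / 86166) × 360° = 28.80°.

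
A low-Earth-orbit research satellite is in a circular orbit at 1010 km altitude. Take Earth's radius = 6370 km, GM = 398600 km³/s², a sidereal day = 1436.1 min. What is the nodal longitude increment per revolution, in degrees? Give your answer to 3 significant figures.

Semi-major axis a = 6370 + 1010 = 7380 km. Period T = 2π√(a³/μ) = 2π√(7380³/398600) = 6309.5 s = 105.16 min.
During one orbit Earth rotates (6309.5 / 86166) × 360° = 26.36°.

26.4°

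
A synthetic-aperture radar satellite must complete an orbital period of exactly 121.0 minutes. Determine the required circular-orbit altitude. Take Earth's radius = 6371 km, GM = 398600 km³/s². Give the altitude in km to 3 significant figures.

1730 km

T = 121.0 min = 7260.0 s.
From T = 2π√(a³/μ): a = (μ T²/4π²)^(1/3) = (398600 × 7260.0² / 4π²)^(1/3) = 8104 km.
Altitude h = a − R = 8104 − 6371 = 1733 km.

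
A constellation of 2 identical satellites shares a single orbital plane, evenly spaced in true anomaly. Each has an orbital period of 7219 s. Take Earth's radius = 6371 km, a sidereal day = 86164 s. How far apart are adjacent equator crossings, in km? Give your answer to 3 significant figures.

Single-satellite node shift = (7219.0/86164) × 360° = 30.16°.
With 2 satellites evenly phased, successive equator crossings are 30.16/2 = 15.081° apart.
That is 15.081 × 111.2 = 1677 km at the equator.

1680 km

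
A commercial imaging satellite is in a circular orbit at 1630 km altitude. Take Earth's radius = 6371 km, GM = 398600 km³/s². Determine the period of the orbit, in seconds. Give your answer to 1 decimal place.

7122.4 seconds

Semi-major axis a = 6371 + 1630 = 8001 km. Period T = 2π√(a³/μ) = 2π√(8001³/398600) = 7122.4 s = 118.71 min.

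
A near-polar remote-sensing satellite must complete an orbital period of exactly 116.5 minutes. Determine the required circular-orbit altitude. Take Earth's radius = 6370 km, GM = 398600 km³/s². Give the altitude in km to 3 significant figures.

T = 116.5 min = 6990.0 s.
From T = 2π√(a³/μ): a = (μ T²/4π²)^(1/3) = (398600 × 6990.0² / 4π²)^(1/3) = 7902 km.
Altitude h = a − R = 7902 − 6370 = 1532 km.

1530 km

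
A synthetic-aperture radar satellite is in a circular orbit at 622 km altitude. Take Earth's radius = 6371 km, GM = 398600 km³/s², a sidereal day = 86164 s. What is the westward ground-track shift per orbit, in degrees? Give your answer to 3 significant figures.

24.3°

Semi-major axis a = 6371 + 622 = 6993 km. Period T = 2π√(a³/μ) = 2π√(6993³/398600) = 5819.8 s = 97.00 min.
During one orbit Earth rotates (5819.8 / 86164) × 360° = 24.32°.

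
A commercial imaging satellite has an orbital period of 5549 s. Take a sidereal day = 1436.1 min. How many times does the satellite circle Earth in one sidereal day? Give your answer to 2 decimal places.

15.53

Orbits per sidereal day = 86166 / 5549.0 = 15.528.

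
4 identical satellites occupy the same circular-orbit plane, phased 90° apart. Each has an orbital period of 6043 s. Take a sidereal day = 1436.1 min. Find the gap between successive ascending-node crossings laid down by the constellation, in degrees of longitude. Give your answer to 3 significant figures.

Single-satellite node shift = (6043.0/86166) × 360° = 25.25°.
With 4 satellites evenly phased, successive equator crossings are 25.25/4 = 6.312° apart.

6.31°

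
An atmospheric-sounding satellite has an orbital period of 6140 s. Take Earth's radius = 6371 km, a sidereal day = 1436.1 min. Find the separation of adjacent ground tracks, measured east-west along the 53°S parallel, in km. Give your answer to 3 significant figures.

Node shift per orbit = (6140.0/86166) × 360° = 25.65°.
Equatorial spacing = 25.65 × 111.2 km/° = 2852 km.
At 53° latitude, spacing = 2852 × cos(53°) = 1717 km.

1720 km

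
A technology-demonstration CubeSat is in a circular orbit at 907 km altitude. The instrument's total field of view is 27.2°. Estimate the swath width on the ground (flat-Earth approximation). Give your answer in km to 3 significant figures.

439 km

Half-angle = 27.2°/2 = 13.6°.
Swath width ≈ 2h·tan(θ/2) = 2 × 907 × tan(13.6°) = 438.9 km.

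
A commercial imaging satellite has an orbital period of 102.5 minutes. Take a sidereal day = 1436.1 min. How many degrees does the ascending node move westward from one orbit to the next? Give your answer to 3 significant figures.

25.7°

T = 102.5 min = 6150.0 s.
During one orbit Earth rotates (6150.0 / 86166) × 360° = 25.69°.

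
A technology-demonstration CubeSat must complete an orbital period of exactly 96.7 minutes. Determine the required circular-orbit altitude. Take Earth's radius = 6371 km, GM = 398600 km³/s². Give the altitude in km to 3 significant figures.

608 km

T = 96.7 min = 5802.0 s.
From T = 2π√(a³/μ): a = (μ T²/4π²)^(1/3) = (398600 × 5802.0² / 4π²)^(1/3) = 6979 km.
Altitude h = a − R = 6979 − 6371 = 608 km.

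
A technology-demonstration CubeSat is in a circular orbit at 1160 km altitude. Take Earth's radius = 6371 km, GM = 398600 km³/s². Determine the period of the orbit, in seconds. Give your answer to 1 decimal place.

Semi-major axis a = 6371 + 1160 = 7531 km. Period T = 2π√(a³/μ) = 2π√(7531³/398600) = 6504.1 s = 108.40 min.

6504.1 seconds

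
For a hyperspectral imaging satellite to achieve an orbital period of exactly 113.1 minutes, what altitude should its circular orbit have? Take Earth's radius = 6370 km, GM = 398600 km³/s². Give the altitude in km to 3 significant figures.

T = 113.1 min = 6786.0 s.
From T = 2π√(a³/μ): a = (μ T²/4π²)^(1/3) = (398600 × 6786.0² / 4π²)^(1/3) = 7747 km.
Altitude h = a − R = 7747 − 6370 = 1377 km.

1380 km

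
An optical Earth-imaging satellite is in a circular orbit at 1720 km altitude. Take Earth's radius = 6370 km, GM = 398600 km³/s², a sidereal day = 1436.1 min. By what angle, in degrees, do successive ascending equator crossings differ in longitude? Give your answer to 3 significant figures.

30.3°

Semi-major axis a = 6370 + 1720 = 8090 km. Period T = 2π√(a³/μ) = 2π√(8090³/398600) = 7241.6 s = 120.69 min.
During one orbit Earth rotates (7241.6 / 86166) × 360° = 30.26°.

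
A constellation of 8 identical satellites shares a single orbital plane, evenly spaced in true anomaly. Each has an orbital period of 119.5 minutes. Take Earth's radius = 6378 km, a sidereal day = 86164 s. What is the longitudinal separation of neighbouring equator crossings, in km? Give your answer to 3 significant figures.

T = 119.5 min = 7170.0 s.
Single-satellite node shift = (7170.0/86164) × 360° = 29.96°.
With 8 satellites evenly phased, successive equator crossings are 29.96/8 = 3.745° apart.
That is 3.745 × 111.3 = 417 km at the equator.

417 km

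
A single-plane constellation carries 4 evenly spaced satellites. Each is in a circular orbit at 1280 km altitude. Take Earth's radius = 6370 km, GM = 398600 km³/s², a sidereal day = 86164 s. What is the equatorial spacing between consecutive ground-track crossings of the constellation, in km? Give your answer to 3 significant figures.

773 km

Semi-major axis a = 6370 + 1280 = 7650 km. Period T = 2π√(a³/μ) = 2π√(7650³/398600) = 6658.9 s = 110.98 min.
Single-satellite node shift = (6658.9/86164) × 360° = 27.82°.
With 4 satellites evenly phased, successive equator crossings are 27.82/4 = 6.955° apart.
That is 6.955 × 111.2 = 773 km at the equator.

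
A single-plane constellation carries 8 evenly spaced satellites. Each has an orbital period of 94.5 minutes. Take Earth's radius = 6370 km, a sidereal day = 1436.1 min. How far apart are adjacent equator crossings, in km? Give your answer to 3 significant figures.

T = 94.5 min = 5670.0 s.
Single-satellite node shift = (5670.0/86166) × 360° = 23.69°.
With 8 satellites evenly phased, successive equator crossings are 23.69/8 = 2.961° apart.
That is 2.961 × 111.2 = 329 km at the equator.

329 km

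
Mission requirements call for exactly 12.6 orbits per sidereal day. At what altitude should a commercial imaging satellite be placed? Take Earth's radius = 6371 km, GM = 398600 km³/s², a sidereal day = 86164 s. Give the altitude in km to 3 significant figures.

1420 km

Required period T = 86164 / 12.6 = 6838.4 s.
From T = 2π√(a³/μ): a = (μ T²/4π²)^(1/3) = (398600 × 6838.4² / 4π²)^(1/3) = 7787 km.
Altitude h = a − R = 7787 − 6371 = 1416 km.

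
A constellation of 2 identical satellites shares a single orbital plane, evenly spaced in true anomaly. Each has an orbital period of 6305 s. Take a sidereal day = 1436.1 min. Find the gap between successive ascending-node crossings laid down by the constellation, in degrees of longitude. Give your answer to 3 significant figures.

13.2°

Single-satellite node shift = (6305.0/86166) × 360° = 26.34°.
With 2 satellites evenly phased, successive equator crossings are 26.34/2 = 13.171° apart.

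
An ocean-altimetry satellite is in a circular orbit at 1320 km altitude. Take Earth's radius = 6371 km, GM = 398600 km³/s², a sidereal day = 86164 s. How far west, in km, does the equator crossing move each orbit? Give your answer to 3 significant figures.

Semi-major axis a = 6371 + 1320 = 7691 km. Period T = 2π√(a³/μ) = 2π√(7691³/398600) = 6712.5 s = 111.88 min.
During one orbit Earth rotates (6712.5 / 86164) × 360° = 28.05°.
At the equator that is 28.05° × (2π·6371/360) km/° = 28.05 × 111.2 = 3119 km.

3120 km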